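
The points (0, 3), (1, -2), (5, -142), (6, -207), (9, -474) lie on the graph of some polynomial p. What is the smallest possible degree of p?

Divided differences on the nodes 0, 1, 5, 6, 9:
  order 0: 3  -2  -142  -207  -474
  order 1: -5  -35  -65  -89
  order 2: -6  -6  -6
  order 3: 0  0
  order 4: 0
The order-2 divided differences are all -6 (nonzero) and every higher order vanishes, so the data lies on a polynomial of degree exactly 2.

2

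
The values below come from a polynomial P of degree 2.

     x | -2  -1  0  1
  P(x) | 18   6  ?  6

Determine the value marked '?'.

2

On equispaced nodes a degree-2 polynomial has vanishing third forward difference, so
  - P(-2) + 3·P(-1) - 3·P(0) + P(1) = 0.
Substituting the known values and solving for P(0):
  -3·P(0) = -6
  P(0) = 2.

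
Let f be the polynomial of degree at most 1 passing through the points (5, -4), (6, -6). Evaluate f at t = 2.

2

Write f(t) = at + b. Substituting each data point gives a linear system:
  5a + b = -4
  6a + b = -6
Solving the system yields a = -2, b = 6.
So f(t) = -2t + 6.
Then f(2) = 2.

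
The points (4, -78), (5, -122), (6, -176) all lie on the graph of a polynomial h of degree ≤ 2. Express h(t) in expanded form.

Using the Lagrange interpolation formula with nodes 4, 5, 6:
  L_0(t) = (t - 5)(t - 6) / 2
  L_1(t) = (t - 4)(t - 6) / -1
  L_2(t) = (t - 4)(t - 5) / 2
Then h(t) = -78·L_0(t) - 122·L_1(t) - 176·L_2(t).
Expanding and collecting terms gives h(t) = -5t^2 + t - 2.
Check: h(6) = -176. ✓

h(t) = -5t^2 + t - 2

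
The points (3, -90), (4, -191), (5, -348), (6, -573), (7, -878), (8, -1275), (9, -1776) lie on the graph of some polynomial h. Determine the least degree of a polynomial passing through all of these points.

3

Forward differences of the values at u = 3, 4, 5, 6, 7, 8, 9:
  h  : -90  -191  -348  -573  -878  -1275  -1776
  Δ  : -101  -157  -225  -305  -397  -501
  Δ^2: -56  -68  -80  -92  -104
  Δ^3: -12  -12  -12  -12
  Δ^4: 0  0  0
  Δ^5: 0  0
  Δ^6: 0
The third differences are constant (-12) and nonzero, while all higher differences vanish, so the minimal degree is 3.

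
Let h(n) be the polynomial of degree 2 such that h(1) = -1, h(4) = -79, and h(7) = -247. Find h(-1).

Forward differences of the values at n = 1, 4, 7:
  h  : -1  -79  -247
  Δ  : -78  -168
  Δ^2: -90
The second differences are constant, confirming degree 2.
Interpolating (Newton forward form) and evaluating at n = -1 gives h(-1) = 1.

1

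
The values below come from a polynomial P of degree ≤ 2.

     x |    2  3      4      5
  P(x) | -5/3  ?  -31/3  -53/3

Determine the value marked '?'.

-5

On equispaced nodes a degree-2 polynomial has vanishing third forward difference, so
  - P(2) + 3·P(3) - 3·P(4) + P(5) = 0.
Substituting the known values and solving for P(3):
  3·P(3) = -15
  P(3) = -5.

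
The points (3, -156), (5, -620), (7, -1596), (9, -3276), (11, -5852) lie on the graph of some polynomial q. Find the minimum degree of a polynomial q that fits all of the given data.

3

Forward differences of the values at t = 3, 5, 7, 9, 11:
  q  : -156  -620  -1596  -3276  -5852
  Δ  : -464  -976  -1680  -2576
  Δ^2: -512  -704  -896
  Δ^3: -192  -192
  Δ^4: 0
The third differences are constant (-192) and nonzero, while all higher differences vanish, so the minimal degree is 3.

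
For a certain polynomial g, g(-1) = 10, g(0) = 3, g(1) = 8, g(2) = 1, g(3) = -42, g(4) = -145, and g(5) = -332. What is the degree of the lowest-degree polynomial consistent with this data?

Forward differences of the values at x = -1, 0, 1, 2, 3, 4, 5:
  g  : 10  3  8  1  -42  -145  -332
  Δ  : -7  5  -7  -43  -103  -187
  Δ^2: 12  -12  -36  -60  -84
  Δ^3: -24  -24  -24  -24
  Δ^4: 0  0  0
  Δ^5: 0  0
  Δ^6: 0
The third differences are constant (-24) and nonzero, while all higher differences vanish, so the minimal degree is 3.

3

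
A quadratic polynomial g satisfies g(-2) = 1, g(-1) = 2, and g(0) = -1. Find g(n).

Write g(n) = an^2 + bn + c. Substituting each data point gives a linear system:
  4a - 2b + c = 1
  a - b + c = 2
  c = -1
Solving the system yields a = -2, b = -5, c = -1.
So g(n) = -2n² - 5n - 1.
Check: g(-1) = 2. ✓

g(n) = -2n^2 - 5n - 1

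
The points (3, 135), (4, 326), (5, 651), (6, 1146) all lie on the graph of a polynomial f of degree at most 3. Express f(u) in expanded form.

f(u) = 6u^3 - 5u^2 + 4u + 6

Using the Lagrange interpolation formula with nodes 3, 4, 5, 6:
  L_0(u) = (u - 4)(u - 5)(u - 6) / -6
  L_1(u) = (u - 3)(u - 5)(u - 6) / 2
  L_2(u) = (u - 3)(u - 4)(u - 6) / -2
  L_3(u) = (u - 3)(u - 4)(u - 5) / 6
Then f(u) = 135·L_0(u) + 326·L_1(u) + 651·L_2(u) + 1146·L_3(u).
Expanding and collecting terms gives f(u) = 6u³ - 5u² + 4u + 6.
Check: f(6) = 1146. ✓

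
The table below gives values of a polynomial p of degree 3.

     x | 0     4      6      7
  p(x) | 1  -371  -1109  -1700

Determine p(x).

p(x) = -4x^3 - 6x^2 - 5x + 1

Using the Lagrange interpolation formula with nodes 0, 4, 6, 7:
  L_0(x) = (x - 4)(x - 6)(x - 7) / -168
  L_1(x) = x(x - 6)(x - 7) / 24
  L_2(x) = x(x - 4)(x - 7) / -12
  L_3(x) = x(x - 4)(x - 6) / 21
Then p(x) = 1·L_0(x) - 371·L_1(x) - 1109·L_2(x) - 1700·L_3(x).
Expanding and collecting terms gives p(x) = -4x^3 - 6x^2 - 5x + 1.
Check: p(0) = 1. ✓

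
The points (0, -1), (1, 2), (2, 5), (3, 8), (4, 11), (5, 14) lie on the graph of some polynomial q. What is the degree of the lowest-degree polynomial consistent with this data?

Forward differences of the values at x = 0, 1, 2, 3, 4, 5:
  q  : -1  2  5  8  11  14
  Δ  : 3  3  3  3  3
  Δ^2: 0  0  0  0
  Δ^3: 0  0  0
  Δ^4: 0  0
  Δ^5: 0
The first differences are constant (3) and nonzero, while all higher differences vanish, so the minimal degree is 1.

1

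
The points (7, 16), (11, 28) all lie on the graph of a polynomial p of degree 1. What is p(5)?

Write p(s) = as + b. Substituting each data point gives a linear system:
  7a + b = 16
  11a + b = 28
Solving the system yields a = 3, b = -5.
So p(s) = 3s - 5.
Then p(5) = 10.

10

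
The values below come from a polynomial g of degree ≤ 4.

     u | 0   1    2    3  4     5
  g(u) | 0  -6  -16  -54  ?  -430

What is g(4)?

The 5 known points determine the degree-4 polynomial uniquely.
Write g(u) = au^4 + bu^3 + cu^2 + du + e. Substituting each data point gives a linear system:
  e = 0
  a + b + c + d + e = -6
  16a + 8b + 4c + 2d + e = -16
  81a + 27b + 9c + 3d + e = -54
  625a + 125b + 25c + 5d + e = -430
Solving the system yields a = -1, b = 2, c = -1, d = -6, e = 0.
So g(u) = -u^4 + 2u^3 - u^2 - 6u.
Then g(4) = -168.

-168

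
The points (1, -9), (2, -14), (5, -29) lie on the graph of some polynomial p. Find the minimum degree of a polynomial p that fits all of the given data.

Divided differences on the nodes 1, 2, 5:
  order 0: -9  -14  -29
  order 1: -5  -5
  order 2: 0
The order-1 divided differences are all -5 (nonzero) and every higher order vanishes, so the data lies on a polynomial of degree exactly 1.

1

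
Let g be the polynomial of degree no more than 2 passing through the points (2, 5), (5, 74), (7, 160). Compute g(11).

Using the Lagrange interpolation formula with nodes 2, 5, 7:
  L_0(t) = (t - 5)(t - 7) / 15
  L_1(t) = (t - 2)(t - 7) / -6
  L_2(t) = (t - 2)(t - 5) / 10
Then g(t) = 5·L_0(t) + 74·L_1(t) + 160·L_2(t).
Expanding and collecting terms gives g(t) = 4t^2 - 5t - 1.
Evaluating at t = 11: g(11) = 428.

428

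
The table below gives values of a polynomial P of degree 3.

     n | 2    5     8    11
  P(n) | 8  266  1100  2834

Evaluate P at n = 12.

3668

Using the Lagrange interpolation formula with nodes 2, 5, 8, 11:
  L_0(n) = (n - 5)(n - 8)(n - 11) / -162
  L_1(n) = (n - 2)(n - 8)(n - 11) / 54
  L_2(n) = (n - 2)(n - 5)(n - 11) / -54
  L_3(n) = (n - 2)(n - 5)(n - 8) / 162
Then P(n) = 8·L_0(n) + 266·L_1(n) + 1100·L_2(n) + 2834·L_3(n).
Expanding and collecting terms gives P(n) = 2n³ + 2n² - 6n - 4.
Evaluating at n = 12: P(12) = 3668.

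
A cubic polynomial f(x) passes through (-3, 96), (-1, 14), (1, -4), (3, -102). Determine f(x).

f(x) = -3x^3 - x^2 - 6x + 6

Using the Lagrange interpolation formula with nodes -3, -1, 1, 3:
  L_0(x) = (x + 1)(x - 1)(x - 3) / -48
  L_1(x) = (x + 3)(x - 1)(x - 3) / 16
  L_2(x) = (x + 3)(x + 1)(x - 3) / -16
  L_3(x) = (x + 3)(x + 1)(x - 1) / 48
Then f(x) = 96·L_0(x) + 14·L_1(x) - 4·L_2(x) - 102·L_3(x).
Expanding and collecting terms gives f(x) = -3x³ - x² - 6x + 6.
Check: f(-1) = 14. ✓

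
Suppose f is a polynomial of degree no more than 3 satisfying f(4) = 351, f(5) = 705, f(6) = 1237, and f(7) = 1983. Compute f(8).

2979

Forward differences of the values at t = 4, 5, 6, 7:
  f  : 351  705  1237  1983
  Δ  : 354  532  746
  Δ^2: 178  214
  Δ^3: 36
The third differences are constant, confirming degree 3.
Interpolating (Newton forward form) and evaluating at t = 8 gives f(8) = 2979.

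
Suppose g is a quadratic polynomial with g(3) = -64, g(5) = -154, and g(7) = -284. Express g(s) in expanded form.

Write g(s) = as^2 + bs + c. Substituting each data point gives a linear system:
  9a + 3b + c = -64
  25a + 5b + c = -154
  49a + 7b + c = -284
Solving the system yields a = -5, b = -5, c = -4.
So g(s) = -5s^2 - 5s - 4.
Check: g(7) = -284. ✓

g(s) = -5s^2 - 5s - 4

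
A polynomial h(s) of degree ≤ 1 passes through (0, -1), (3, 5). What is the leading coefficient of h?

Write h(s) = as + b. Substituting each data point gives a linear system:
  b = -1
  3a + b = 5
Solving the system yields a = 2, b = -1.
So h(s) = 2s - 1.
The leading coefficient is 2.

2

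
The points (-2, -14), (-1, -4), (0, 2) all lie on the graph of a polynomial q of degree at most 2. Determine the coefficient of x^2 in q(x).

-2

Write q(x) = ax^2 + bx + c. Substituting each data point gives a linear system:
  4a - 2b + c = -14
  a - b + c = -4
  c = 2
Solving the system yields a = -2, b = 4, c = 2.
So q(x) = -2x^2 + 4x + 2.
The leading coefficient is -2.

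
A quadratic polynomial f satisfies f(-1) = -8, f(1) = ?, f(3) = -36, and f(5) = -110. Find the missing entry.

-2

On equispaced nodes a degree-2 polynomial has vanishing third forward difference, so
  - f(-1) + 3·f(1) - 3·f(3) + f(5) = 0.
Substituting the known values and solving for f(1):
  3·f(1) = -6
  f(1) = -2.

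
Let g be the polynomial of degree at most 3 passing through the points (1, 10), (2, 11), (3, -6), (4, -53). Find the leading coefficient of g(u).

-2

Write g(u) = au^3 + bu^2 + cu + d. Substituting each data point gives a linear system:
  a + b + c + d = 10
  8a + 4b + 2c + d = 11
  27a + 9b + 3c + d = -6
  64a + 16b + 4c + d = -53
Solving the system yields a = -2, b = 3, c = 6, d = 3.
So g(u) = -2u^3 + 3u^2 + 6u + 3.
The leading coefficient is -2.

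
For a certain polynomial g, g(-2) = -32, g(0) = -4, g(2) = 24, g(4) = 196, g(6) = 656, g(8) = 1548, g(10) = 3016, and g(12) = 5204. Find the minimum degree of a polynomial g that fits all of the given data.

Forward differences of the values at n = -2, 0, 2, 4, 6, 8, 10, 12:
  g  : -32  -4  24  196  656  1548  3016  5204
  Δ  : 28  28  172  460  892  1468  2188
  Δ^2: 0  144  288  432  576  720
  Δ^3: 144  144  144  144  144
  Δ^4: 0  0  0  0
  Δ^5: 0  0  0
  Δ^6: 0  0
  Δ^7: 0
The third differences are constant (144) and nonzero, while all higher differences vanish, so the minimal degree is 3.

3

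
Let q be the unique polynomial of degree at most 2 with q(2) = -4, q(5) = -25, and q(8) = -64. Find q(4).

Write q(s) = as^2 + bs + c. Substituting each data point gives a linear system:
  4a + 2b + c = -4
  25a + 5b + c = -25
  64a + 8b + c = -64
Solving the system yields a = -1, b = 0, c = 0.
So q(s) = -s^2.
Then q(4) = -16.

-16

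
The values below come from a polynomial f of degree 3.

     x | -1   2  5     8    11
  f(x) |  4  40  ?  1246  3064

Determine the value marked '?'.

346

The 4 known points determine the degree-3 polynomial uniquely.
Write f(x) = ax^3 + bx^2 + cx + d. Substituting each data point gives a linear system:
  -a + b - c + d = 4
  8a + 4b + 2c + d = 40
  512a + 64b + 8c + d = 1246
  1331a + 121b + 11c + d = 3064
Solving the system yields a = 2, b = 3, c = 3, d = 6.
So f(x) = 2x³ + 3x² + 3x + 6.
Then f(5) = 346.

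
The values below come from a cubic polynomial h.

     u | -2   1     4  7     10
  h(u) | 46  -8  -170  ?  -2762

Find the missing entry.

The 4 known points determine the degree-3 polynomial uniquely.
Write h(u) = au^3 + bu^2 + cu + d. Substituting each data point gives a linear system:
  -8a + 4b - 2c + d = 46
  a + b + c + d = -8
  64a + 16b + 4c + d = -170
  1000a + 100b + 10c + d = -2762
Solving the system yields a = -3, b = 3, c = -6, d = -2.
So h(u) = -3u^3 + 3u^2 - 6u - 2.
Then h(7) = -926.

-926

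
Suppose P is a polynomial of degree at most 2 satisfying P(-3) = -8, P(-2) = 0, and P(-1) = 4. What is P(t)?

P(t) = -2t^2 - 2t + 4

Write P(t) = at^2 + bt + c. Substituting each data point gives a linear system:
  9a - 3b + c = -8
  4a - 2b + c = 0
  a - b + c = 4
Solving the system yields a = -2, b = -2, c = 4.
So P(t) = -2t² - 2t + 4.
Check: P(-1) = 4. ✓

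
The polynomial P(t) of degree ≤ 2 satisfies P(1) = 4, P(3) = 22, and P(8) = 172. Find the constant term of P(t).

Write P(t) = at^2 + bt + c. Substituting each data point gives a linear system:
  a + b + c = 4
  9a + 3b + c = 22
  64a + 8b + c = 172
Solving the system yields a = 3, b = -3, c = 4.
So P(t) = 3t^2 - 3t + 4.
The constant term is 4.

4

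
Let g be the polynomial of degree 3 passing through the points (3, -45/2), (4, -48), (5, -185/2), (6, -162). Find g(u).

g(u) = -u^3 + (5/2)u^2 - 6u

Write g(u) = au^3 + bu^2 + cu + d. Substituting each data point gives a linear system:
  27a + 9b + 3c + d = -45/2
  64a + 16b + 4c + d = -48
  125a + 25b + 5c + d = -185/2
  216a + 36b + 6c + d = -162
Solving the system yields a = -1, b = 5/2, c = -6, d = 0.
So g(u) = -u³ + (5/2)u² - 6u.
Check: g(5) = -185/2. ✓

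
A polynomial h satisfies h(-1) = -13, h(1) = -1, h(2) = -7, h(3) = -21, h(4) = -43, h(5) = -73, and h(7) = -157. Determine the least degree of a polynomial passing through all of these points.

2

Divided differences on the nodes -1, 1, 2, 3, 4, 5, 7:
  order 0: -13  -1  -7  -21  -43  -73  -157
  order 1: 6  -6  -14  -22  -30  -42
  order 2: -4  -4  -4  -4  -4
  order 3: 0  0  0  0
  order 4: 0  0  0
  order 5: 0  0
  order 6: 0
The order-2 divided differences are all -4 (nonzero) and every higher order vanishes, so the data lies on a polynomial of degree exactly 2.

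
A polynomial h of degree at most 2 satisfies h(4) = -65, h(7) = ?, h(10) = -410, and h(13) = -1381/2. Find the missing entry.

On equispaced nodes a degree-2 polynomial has vanishing third forward difference, so
  - h(4) + 3·h(7) - 3·h(10) + h(13) = 0.
Substituting the known values and solving for h(7):
  3·h(7) = -1209/2
  h(7) = -403/2.

-403/2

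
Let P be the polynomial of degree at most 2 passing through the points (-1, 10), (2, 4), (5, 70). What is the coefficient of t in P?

-6

Write P(t) = at^2 + bt + c. Substituting each data point gives a linear system:
  a - b + c = 10
  4a + 2b + c = 4
  25a + 5b + c = 70
Solving the system yields a = 4, b = -6, c = 0.
So P(t) = 4t² - 6t.
The coefficient of t is -6.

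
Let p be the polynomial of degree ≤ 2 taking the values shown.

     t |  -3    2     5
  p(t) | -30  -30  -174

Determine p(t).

Write p(t) = at^2 + bt + c. Substituting each data point gives a linear system:
  9a - 3b + c = -30
  4a + 2b + c = -30
  25a + 5b + c = -174
Solving the system yields a = -6, b = -6, c = 6.
So p(t) = -6t^2 - 6t + 6.
Check: p(2) = -30. ✓

p(t) = -6t^2 - 6t + 6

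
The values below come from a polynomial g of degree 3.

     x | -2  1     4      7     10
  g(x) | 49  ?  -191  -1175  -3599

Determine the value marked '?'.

The 4 known points determine the degree-3 polynomial uniquely.
Write g(x) = ax^3 + bx^2 + cx + d. Substituting each data point gives a linear system:
  -8a + 4b - 2c + d = 49
  64a + 16b + 4c + d = -191
  343a + 49b + 7c + d = -1175
  1000a + 100b + 10c + d = -3599
Solving the system yields a = -4, b = 4, c = 0, d = 1.
So g(x) = -4x^3 + 4x^2 + 1.
Then g(1) = 1.

1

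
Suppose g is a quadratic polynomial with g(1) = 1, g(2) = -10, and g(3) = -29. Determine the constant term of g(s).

Write g(s) = as^2 + bs + c. Substituting each data point gives a linear system:
  a + b + c = 1
  4a + 2b + c = -10
  9a + 3b + c = -29
Solving the system yields a = -4, b = 1, c = 4.
So g(s) = -4s^2 + s + 4.
The constant term is 4.

4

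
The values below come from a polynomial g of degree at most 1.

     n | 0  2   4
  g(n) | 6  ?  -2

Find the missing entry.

2

The 2 known points determine the degree-1 polynomial uniquely.
Write g(n) = an + b. Substituting each data point gives a linear system:
  b = 6
  4a + b = -2
Solving the system yields a = -2, b = 6.
So g(n) = -2n + 6.
Then g(2) = 2.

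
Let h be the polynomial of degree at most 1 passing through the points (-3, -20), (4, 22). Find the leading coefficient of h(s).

Write h(s) = as + b. Substituting each data point gives a linear system:
  -3a + b = -20
  4a + b = 22
Solving the system yields a = 6, b = -2.
So h(s) = 6s - 2.
The leading coefficient is 6.

6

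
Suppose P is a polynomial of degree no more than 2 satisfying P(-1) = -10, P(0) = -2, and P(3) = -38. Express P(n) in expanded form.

P(n) = -5n^2 + 3n - 2

Write P(n) = an^2 + bn + c. Substituting each data point gives a linear system:
  a - b + c = -10
  c = -2
  9a + 3b + c = -38
Solving the system yields a = -5, b = 3, c = -2.
So P(n) = -5n^2 + 3n - 2.
Check: P(0) = -2. ✓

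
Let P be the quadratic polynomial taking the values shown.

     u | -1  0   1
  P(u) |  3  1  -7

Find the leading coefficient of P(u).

-3

Write P(u) = au^2 + bu + c. Substituting each data point gives a linear system:
  a - b + c = 3
  c = 1
  a + b + c = -7
Solving the system yields a = -3, b = -5, c = 1.
So P(u) = -3u^2 - 5u + 1.
The leading coefficient is -3.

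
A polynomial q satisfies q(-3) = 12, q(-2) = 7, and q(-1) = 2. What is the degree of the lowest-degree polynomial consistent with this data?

1

Forward differences of the values at u = -3, -2, -1:
  q  : 12  7  2
  Δ  : -5  -5
  Δ^2: 0
The first differences are constant (-5) and nonzero, while all higher differences vanish, so the minimal degree is 1.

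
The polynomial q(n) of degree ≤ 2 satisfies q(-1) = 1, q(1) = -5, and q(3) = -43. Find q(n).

q(n) = -4n^2 - 3n + 2

Write q(n) = an^2 + bn + c. Substituting each data point gives a linear system:
  a - b + c = 1
  a + b + c = -5
  9a + 3b + c = -43
Solving the system yields a = -4, b = -3, c = 2.
So q(n) = -4n² - 3n + 2.
Check: q(3) = -43. ✓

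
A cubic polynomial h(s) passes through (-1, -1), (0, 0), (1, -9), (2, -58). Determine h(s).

h(s) = -5s^3 - 5s^2 + s

Write h(s) = as^3 + bs^2 + cs + d. Substituting each data point gives a linear system:
  -a + b - c + d = -1
  d = 0
  a + b + c + d = -9
  8a + 4b + 2c + d = -58
Solving the system yields a = -5, b = -5, c = 1, d = 0.
So h(s) = -5s³ - 5s² + s.
Check: h(1) = -9. ✓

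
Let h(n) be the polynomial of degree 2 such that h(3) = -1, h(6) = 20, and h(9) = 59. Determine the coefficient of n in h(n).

Write h(n) = an^2 + bn + c. Substituting each data point gives a linear system:
  9a + 3b + c = -1
  36a + 6b + c = 20
  81a + 9b + c = 59
Solving the system yields a = 1, b = -2, c = -4.
So h(n) = n^2 - 2n - 4.
The coefficient of n is -2.

-2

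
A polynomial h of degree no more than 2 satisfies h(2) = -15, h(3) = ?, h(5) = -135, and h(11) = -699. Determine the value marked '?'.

-43

The 3 known points determine the degree-2 polynomial uniquely.
Write h(u) = au^2 + bu + c. Substituting each data point gives a linear system:
  4a + 2b + c = -15
  25a + 5b + c = -135
  121a + 11b + c = -699
Solving the system yields a = -6, b = 2, c = 5.
So h(u) = -6u² + 2u + 5.
Then h(3) = -43.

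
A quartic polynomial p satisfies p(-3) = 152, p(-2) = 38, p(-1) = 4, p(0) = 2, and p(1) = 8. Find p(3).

Write p(s) = as^4 + bs^3 + cs^2 + ds + e. Substituting each data point gives a linear system:
  81a - 27b + 9c - 3d + e = 152
  16a - 8b + 4c - 2d + e = 38
  a - b + c - d + e = 4
  e = 2
  a + b + c + d + e = 8
Solving the system yields a = 1, b = -2, c = 3, d = 4, e = 2.
So p(s) = s⁴ - 2s³ + 3s² + 4s + 2.
Then p(3) = 68.

68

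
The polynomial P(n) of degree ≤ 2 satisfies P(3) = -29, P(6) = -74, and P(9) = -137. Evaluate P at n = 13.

-249

Write P(n) = an^2 + bn + c. Substituting each data point gives a linear system:
  9a + 3b + c = -29
  36a + 6b + c = -74
  81a + 9b + c = -137
Solving the system yields a = -1, b = -6, c = -2.
So P(n) = -n^2 - 6n - 2.
Then P(13) = -249.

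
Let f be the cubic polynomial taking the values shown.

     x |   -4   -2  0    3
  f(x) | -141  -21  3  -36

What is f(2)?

-21

Write f(x) = ax^3 + bx^2 + cx + d. Substituting each data point gives a linear system:
  -64a + 16b - 4c + d = -141
  -8a + 4b - 2c + d = -21
  d = 3
  27a + 9b + 3c + d = -36
Solving the system yields a = 1, b = -6, c = -4, d = 3.
So f(x) = x³ - 6x² - 4x + 3.
Then f(2) = -21.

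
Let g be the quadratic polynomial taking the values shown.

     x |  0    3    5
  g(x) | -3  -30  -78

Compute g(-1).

-6

Using the Lagrange interpolation formula with nodes 0, 3, 5:
  L_0(x) = (x - 3)(x - 5) / 15
  L_1(x) = x(x - 5) / -6
  L_2(x) = x(x - 3) / 10
Then g(x) = -3·L_0(x) - 30·L_1(x) - 78·L_2(x).
Expanding and collecting terms gives g(x) = -3x² - 3.
Evaluating at x = -1: g(-1) = -6.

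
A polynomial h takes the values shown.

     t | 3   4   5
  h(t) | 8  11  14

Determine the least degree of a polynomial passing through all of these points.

1

Forward differences of the values at t = 3, 4, 5:
  h  : 8  11  14
  Δ  : 3  3
  Δ^2: 0
The first differences are constant (3) and nonzero, while all higher differences vanish, so the minimal degree is 1.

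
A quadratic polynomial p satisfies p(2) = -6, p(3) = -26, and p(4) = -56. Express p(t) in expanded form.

p(t) = -5t^2 + 5t + 4

Write p(t) = at^2 + bt + c. Substituting each data point gives a linear system:
  4a + 2b + c = -6
  9a + 3b + c = -26
  16a + 4b + c = -56
Solving the system yields a = -5, b = 5, c = 4.
So p(t) = -5t^2 + 5t + 4.
Check: p(3) = -26. ✓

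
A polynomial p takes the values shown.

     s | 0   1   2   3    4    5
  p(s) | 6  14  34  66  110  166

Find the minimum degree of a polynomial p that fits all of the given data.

2

Forward differences of the values at s = 0, 1, 2, 3, 4, 5:
  p  : 6  14  34  66  110  166
  Δ  : 8  20  32  44  56
  Δ^2: 12  12  12  12
  Δ^3: 0  0  0
  Δ^4: 0  0
  Δ^5: 0
The second differences are constant (12) and nonzero, while all higher differences vanish, so the minimal degree is 2.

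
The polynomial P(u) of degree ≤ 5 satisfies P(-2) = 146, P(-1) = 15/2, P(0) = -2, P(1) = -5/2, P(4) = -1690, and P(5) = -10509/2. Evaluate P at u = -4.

3030

Write P(u) = au^5 + bu^4 + cu^3 + du^2 + eu + k. Substituting each data point gives a linear system:
  -32a + 16b - 8c + 4d - 2e + k = 146
  -a + b - c + d - e + k = 15/2
  k = -2
  a + b + c + d + e + k = -5/2
  1024a + 256b + 64c + 16d + 4e + k = -1690
  3125a + 625b + 125c + 25d + 5e + k = -10509/2
Solving the system yields a = -2, b = 5/2, c = -5, d = 2, e = 2, k = -2.
So P(u) = -2u^5 + (5/2)u^4 - 5u^3 + 2u^2 + 2u - 2.
Then P(-4) = 3030.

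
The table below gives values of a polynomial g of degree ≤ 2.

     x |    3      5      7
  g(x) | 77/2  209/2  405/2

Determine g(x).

g(x) = 4x^2 + x - 1/2

Write g(x) = ax^2 + bx + c. Substituting each data point gives a linear system:
  9a + 3b + c = 77/2
  25a + 5b + c = 209/2
  49a + 7b + c = 405/2
Solving the system yields a = 4, b = 1, c = -1/2.
So g(x) = 4x^2 + x - 1/2.
Check: g(7) = 405/2. ✓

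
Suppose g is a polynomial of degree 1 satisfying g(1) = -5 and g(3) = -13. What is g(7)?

Using the Lagrange interpolation formula with nodes 1, 3:
  L_0(t) = (t - 3) / -2
  L_1(t) = (t - 1) / 2
Then g(t) = -5·L_0(t) - 13·L_1(t).
Expanding and collecting terms gives g(t) = -4t - 1.
Evaluating at t = 7: g(7) = -29.

-29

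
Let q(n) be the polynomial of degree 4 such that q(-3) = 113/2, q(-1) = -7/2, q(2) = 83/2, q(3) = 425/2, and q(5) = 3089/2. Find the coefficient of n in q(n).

-1

Write q(n) = an^4 + bn^3 + cn^2 + dn + e. Substituting each data point gives a linear system:
  81a - 27b + 9c - 3d + e = 113/2
  a - b + c - d + e = -7/2
  16a + 8b + 4c + 2d + e = 83/2
  81a + 27b + 9c + 3d + e = 425/2
  625a + 125b + 25c + 5d + e = 3089/2
Solving the system yields a = 2, b = 3, c = -3, d = -1, e = -1/2.
So q(n) = 2n⁴ + 3n³ - 3n² - n - 1/2.
The coefficient of n is -1.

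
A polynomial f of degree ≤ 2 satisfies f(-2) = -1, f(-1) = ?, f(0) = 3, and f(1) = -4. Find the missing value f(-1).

4

On equispaced nodes a degree-2 polynomial has vanishing third forward difference, so
  - f(-2) + 3·f(-1) - 3·f(0) + f(1) = 0.
Substituting the known values and solving for f(-1):
  3·f(-1) = 12
  f(-1) = 4.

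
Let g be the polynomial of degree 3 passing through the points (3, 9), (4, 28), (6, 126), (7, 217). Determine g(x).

g(x) = x^3 - 3x^2 + 3x

Write g(x) = ax^3 + bx^2 + cx + d. Substituting each data point gives a linear system:
  27a + 9b + 3c + d = 9
  64a + 16b + 4c + d = 28
  216a + 36b + 6c + d = 126
  343a + 49b + 7c + d = 217
Solving the system yields a = 1, b = -3, c = 3, d = 0.
So g(x) = x³ - 3x² + 3x.
Check: g(4) = 28. ✓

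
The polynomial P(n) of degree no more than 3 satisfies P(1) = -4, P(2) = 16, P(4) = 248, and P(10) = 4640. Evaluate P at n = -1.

-2

Write P(n) = an^3 + bn^2 + cn + d. Substituting each data point gives a linear system:
  a + b + c + d = -4
  8a + 4b + 2c + d = 16
  64a + 16b + 4c + d = 248
  1000a + 100b + 10c + d = 4640
Solving the system yields a = 5, b = -3, c = -6, d = 0.
So P(n) = 5n^3 - 3n^2 - 6n.
Then P(-1) = -2.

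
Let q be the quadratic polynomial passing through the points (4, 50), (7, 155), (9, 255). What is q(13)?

527

Using the Lagrange interpolation formula with nodes 4, 7, 9:
  L_0(u) = (u - 7)(u - 9) / 15
  L_1(u) = (u - 4)(u - 9) / -6
  L_2(u) = (u - 4)(u - 7) / 10
Then q(u) = 50·L_0(u) + 155·L_1(u) + 255·L_2(u).
Expanding and collecting terms gives q(u) = 3u^2 + 2u - 6.
Evaluating at u = 13: q(13) = 527.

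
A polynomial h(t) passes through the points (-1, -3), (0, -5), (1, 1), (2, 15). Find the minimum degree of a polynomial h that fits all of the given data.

2

Forward differences of the values at t = -1, 0, 1, 2:
  h  : -3  -5  1  15
  Δ  : -2  6  14
  Δ^2: 8  8
  Δ^3: 0
The second differences are constant (8) and nonzero, while all higher differences vanish, so the minimal degree is 2.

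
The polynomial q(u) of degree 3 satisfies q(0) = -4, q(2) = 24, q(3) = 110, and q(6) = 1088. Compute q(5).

606

Write q(u) = au^3 + bu^2 + cu + d. Substituting each data point gives a linear system:
  d = -4
  8a + 4b + 2c + d = 24
  27a + 9b + 3c + d = 110
  216a + 36b + 6c + d = 1088
Solving the system yields a = 6, b = -6, c = 2, d = -4.
So q(u) = 6u^3 - 6u^2 + 2u - 4.
Then q(5) = 606.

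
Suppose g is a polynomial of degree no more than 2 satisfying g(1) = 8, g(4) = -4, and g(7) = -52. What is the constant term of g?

Write g(n) = an^2 + bn + c. Substituting each data point gives a linear system:
  a + b + c = 8
  16a + 4b + c = -4
  49a + 7b + c = -52
Solving the system yields a = -2, b = 6, c = 4.
So g(n) = -2n² + 6n + 4.
The constant term is 4.

4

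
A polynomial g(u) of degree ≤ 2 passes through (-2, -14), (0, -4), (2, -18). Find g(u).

Using the Lagrange interpolation formula with nodes -2, 0, 2:
  L_0(u) = u(u - 2) / 8
  L_1(u) = (u + 2)(u - 2) / -4
  L_2(u) = (u + 2)u / 8
Then g(u) = -14·L_0(u) - 4·L_1(u) - 18·L_2(u).
Expanding and collecting terms gives g(u) = -3u² - u - 4.
Check: g(2) = -18. ✓

g(u) = -3u^2 - u - 4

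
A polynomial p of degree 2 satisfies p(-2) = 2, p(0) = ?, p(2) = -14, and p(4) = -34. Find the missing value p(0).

-2

The 3 known points determine the degree-2 polynomial uniquely.
Write p(s) = as^2 + bs + c. Substituting each data point gives a linear system:
  4a - 2b + c = 2
  4a + 2b + c = -14
  16a + 4b + c = -34
Solving the system yields a = -1, b = -4, c = -2.
So p(s) = -s^2 - 4s - 2.
Then p(0) = -2.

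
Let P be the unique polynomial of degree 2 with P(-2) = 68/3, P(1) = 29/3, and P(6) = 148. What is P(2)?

Using the Lagrange interpolation formula with nodes -2, 1, 6:
  L_0(x) = (x - 1)(x - 6) / 24
  L_1(x) = (x + 2)(x - 6) / -15
  L_2(x) = (x + 2)(x - 1) / 40
Then P(x) = 68/3·L_0(x) + 29/3·L_1(x) + 148·L_2(x).
Expanding and collecting terms gives P(x) = 4x^2 - (1/3)x + 6.
Evaluating at x = 2: P(2) = 64/3.

64/3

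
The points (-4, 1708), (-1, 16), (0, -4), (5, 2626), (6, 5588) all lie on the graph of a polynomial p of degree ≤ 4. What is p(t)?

p(t) = 5t^4 - 5t^3 + 6t^2 - 4t - 4

Write p(t) = at^4 + bt^3 + ct^2 + dt + e. Substituting each data point gives a linear system:
  256a - 64b + 16c - 4d + e = 1708
  a - b + c - d + e = 16
  e = -4
  625a + 125b + 25c + 5d + e = 2626
  1296a + 216b + 36c + 6d + e = 5588
Solving the system yields a = 5, b = -5, c = 6, d = -4, e = -4.
So p(t) = 5t⁴ - 5t³ + 6t² - 4t - 4.
Check: p(-1) = 16. ✓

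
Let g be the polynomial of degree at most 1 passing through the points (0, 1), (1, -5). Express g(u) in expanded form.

Using the Lagrange interpolation formula with nodes 0, 1:
  L_0(u) = (u - 1) / -1
  L_1(u) = u / 1
Then g(u) = 1·L_0(u) - 5·L_1(u).
Expanding and collecting terms gives g(u) = -6u + 1.
Check: g(1) = -5. ✓

g(u) = -6u + 1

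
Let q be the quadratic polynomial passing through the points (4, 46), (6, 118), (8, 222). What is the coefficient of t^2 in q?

4

Write q(t) = at^2 + bt + c. Substituting each data point gives a linear system:
  16a + 4b + c = 46
  36a + 6b + c = 118
  64a + 8b + c = 222
Solving the system yields a = 4, b = -4, c = -2.
So q(t) = 4t^2 - 4t - 2.
The leading coefficient is 4.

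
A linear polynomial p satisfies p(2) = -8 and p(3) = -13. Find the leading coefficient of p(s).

-5

Write p(s) = as + b. Substituting each data point gives a linear system:
  2a + b = -8
  3a + b = -13
Solving the system yields a = -5, b = 2.
So p(s) = -5s + 2.
The leading coefficient is -5.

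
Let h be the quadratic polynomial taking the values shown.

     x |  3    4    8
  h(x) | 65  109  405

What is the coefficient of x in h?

Write h(x) = ax^2 + bx + c. Substituting each data point gives a linear system:
  9a + 3b + c = 65
  16a + 4b + c = 109
  64a + 8b + c = 405
Solving the system yields a = 6, b = 2, c = 5.
So h(x) = 6x² + 2x + 5.
The coefficient of x is 2.

2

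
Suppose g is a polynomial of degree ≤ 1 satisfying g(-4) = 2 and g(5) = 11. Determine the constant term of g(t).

Write g(t) = at + b. Substituting each data point gives a linear system:
  -4a + b = 2
  5a + b = 11
Solving the system yields a = 1, b = 6.
So g(t) = t + 6.
The constant term is 6.

6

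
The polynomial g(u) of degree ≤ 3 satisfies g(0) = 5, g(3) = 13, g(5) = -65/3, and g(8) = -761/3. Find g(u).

g(u) = -u^3 + 4u^2 - (1/3)u + 5

Using the Lagrange interpolation formula with nodes 0, 3, 5, 8:
  L_0(u) = (u - 3)(u - 5)(u - 8) / -120
  L_1(u) = u(u - 5)(u - 8) / 30
  L_2(u) = u(u - 3)(u - 8) / -30
  L_3(u) = u(u - 3)(u - 5) / 120
Then g(u) = 5·L_0(u) + 13·L_1(u) - 65/3·L_2(u) - 761/3·L_3(u).
Expanding and collecting terms gives g(u) = -u³ + 4u² - (1/3)u + 5.
Check: g(3) = 13. ✓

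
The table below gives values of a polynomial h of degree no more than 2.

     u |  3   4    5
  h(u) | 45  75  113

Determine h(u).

Using the Lagrange interpolation formula with nodes 3, 4, 5:
  L_0(u) = (u - 4)(u - 5) / 2
  L_1(u) = (u - 3)(u - 5) / -1
  L_2(u) = (u - 3)(u - 4) / 2
Then h(u) = 45·L_0(u) + 75·L_1(u) + 113·L_2(u).
Expanding and collecting terms gives h(u) = 4u² + 2u + 3.
Check: h(5) = 113. ✓

h(u) = 4u^2 + 2u + 3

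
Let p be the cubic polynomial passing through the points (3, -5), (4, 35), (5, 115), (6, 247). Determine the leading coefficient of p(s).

2

Write p(s) = as^3 + bs^2 + cs + d. Substituting each data point gives a linear system:
  27a + 9b + 3c + d = -5
  64a + 16b + 4c + d = 35
  125a + 25b + 5c + d = 115
  216a + 36b + 6c + d = 247
Solving the system yields a = 2, b = -4, c = -6, d = -5.
So p(s) = 2s³ - 4s² - 6s - 5.
The leading coefficient is 2.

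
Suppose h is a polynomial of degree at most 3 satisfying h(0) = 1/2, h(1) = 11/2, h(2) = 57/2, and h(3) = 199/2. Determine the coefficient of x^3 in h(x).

5

Write h(x) = ax^3 + bx^2 + cx + d. Substituting each data point gives a linear system:
  d = 1/2
  a + b + c + d = 11/2
  8a + 4b + 2c + d = 57/2
  27a + 9b + 3c + d = 199/2
Solving the system yields a = 5, b = -6, c = 6, d = 1/2.
So h(x) = 5x^3 - 6x^2 + 6x + 1/2.
The leading coefficient is 5.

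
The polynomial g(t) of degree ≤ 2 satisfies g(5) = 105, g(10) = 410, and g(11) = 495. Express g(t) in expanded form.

Write g(t) = at^2 + bt + c. Substituting each data point gives a linear system:
  25a + 5b + c = 105
  100a + 10b + c = 410
  121a + 11b + c = 495
Solving the system yields a = 4, b = 1, c = 0.
So g(t) = 4t² + t.
Check: g(5) = 105. ✓

g(t) = 4t^2 + t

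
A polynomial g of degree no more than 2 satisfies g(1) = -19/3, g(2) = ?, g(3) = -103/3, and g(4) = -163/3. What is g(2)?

On equispaced nodes a degree-2 polynomial has vanishing third forward difference, so
  - g(1) + 3·g(2) - 3·g(3) + g(4) = 0.
Substituting the known values and solving for g(2):
  3·g(2) = -55
  g(2) = -55/3.

-55/3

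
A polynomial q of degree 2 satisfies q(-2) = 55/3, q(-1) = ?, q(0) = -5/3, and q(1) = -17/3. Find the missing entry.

On equispaced nodes a degree-2 polynomial has vanishing third forward difference, so
  - q(-2) + 3·q(-1) - 3·q(0) + q(1) = 0.
Substituting the known values and solving for q(-1):
  3·q(-1) = 19
  q(-1) = 19/3.

19/3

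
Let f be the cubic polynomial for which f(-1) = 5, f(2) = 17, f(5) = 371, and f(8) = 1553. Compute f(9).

2215

Write f(u) = au^3 + bu^2 + cu + d. Substituting each data point gives a linear system:
  -a + b - c + d = 5
  8a + 4b + 2c + d = 17
  125a + 25b + 5c + d = 371
  512a + 64b + 8c + d = 1553
Solving the system yields a = 3, b = 1, c = -6, d = 1.
So f(u) = 3u^3 + u^2 - 6u + 1.
Then f(9) = 2215.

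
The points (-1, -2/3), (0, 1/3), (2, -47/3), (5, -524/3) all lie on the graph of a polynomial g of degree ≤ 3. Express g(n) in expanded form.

Using the Lagrange interpolation formula with nodes -1, 0, 2, 5:
  L_0(n) = n(n - 2)(n - 5) / -18
  L_1(n) = (n + 1)(n - 2)(n - 5) / 10
  L_2(n) = (n + 1)n(n - 5) / -18
  L_3(n) = (n + 1)n(n - 2) / 90
Then g(n) = -2/3·L_0(n) + 1/3·L_1(n) - 47/3·L_2(n) - 524/3·L_3(n).
Expanding and collecting terms gives g(n) = -n^3 - 2n^2 + 1/3.
Check: g(-1) = -2/3. ✓

g(n) = -n^3 - 2n^2 + 1/3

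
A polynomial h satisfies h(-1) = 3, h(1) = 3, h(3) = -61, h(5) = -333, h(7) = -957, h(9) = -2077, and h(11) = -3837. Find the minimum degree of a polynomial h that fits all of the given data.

3

Forward differences of the values at u = -1, 1, 3, 5, 7, 9, 11:
  h  : 3  3  -61  -333  -957  -2077  -3837
  Δ  : 0  -64  -272  -624  -1120  -1760
  Δ^2: -64  -208  -352  -496  -640
  Δ^3: -144  -144  -144  -144
  Δ^4: 0  0  0
  Δ^5: 0  0
  Δ^6: 0
The third differences are constant (-144) and nonzero, while all higher differences vanish, so the minimal degree is 3.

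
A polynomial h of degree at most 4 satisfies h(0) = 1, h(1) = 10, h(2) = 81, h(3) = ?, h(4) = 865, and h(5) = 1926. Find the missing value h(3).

On equispaced nodes a degree-4 polynomial has vanishing fifth forward difference, so
  - h(0) + 5·h(1) - 10·h(2) + 10·h(3) - 5·h(4) + h(5) = 0.
Substituting the known values and solving for h(3):
  10·h(3) = 3160
  h(3) = 316.

316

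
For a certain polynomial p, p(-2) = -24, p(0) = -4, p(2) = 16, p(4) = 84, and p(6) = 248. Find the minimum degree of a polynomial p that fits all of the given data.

3

Forward differences of the values at n = -2, 0, 2, 4, 6:
  p  : -24  -4  16  84  248
  Δ  : 20  20  68  164
  Δ^2: 0  48  96
  Δ^3: 48  48
  Δ^4: 0
The third differences are constant (48) and nonzero, while all higher differences vanish, so the minimal degree is 3.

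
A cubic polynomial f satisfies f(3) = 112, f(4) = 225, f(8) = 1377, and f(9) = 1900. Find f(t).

Write f(t) = at^3 + bt^2 + ct + d. Substituting each data point gives a linear system:
  27a + 9b + 3c + d = 112
  64a + 16b + 4c + d = 225
  512a + 64b + 8c + d = 1377
  729a + 81b + 9c + d = 1900
Solving the system yields a = 2, b = 5, c = 4, d = 1.
So f(t) = 2t^3 + 5t^2 + 4t + 1.
Check: f(9) = 1900. ✓

f(t) = 2t^3 + 5t^2 + 4t + 1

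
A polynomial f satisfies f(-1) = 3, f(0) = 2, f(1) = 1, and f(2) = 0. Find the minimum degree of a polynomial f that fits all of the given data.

Forward differences of the values at t = -1, 0, 1, 2:
  f  : 3  2  1  0
  Δ  : -1  -1  -1
  Δ^2: 0  0
  Δ^3: 0
The first differences are constant (-1) and nonzero, while all higher differences vanish, so the minimal degree is 1.

1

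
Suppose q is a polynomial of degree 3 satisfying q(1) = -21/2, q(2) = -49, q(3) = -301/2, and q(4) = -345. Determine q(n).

q(n) = -5n^3 - (3/2)n^2 + n - 5

Write q(n) = an^3 + bn^2 + cn + d. Substituting each data point gives a linear system:
  a + b + c + d = -21/2
  8a + 4b + 2c + d = -49
  27a + 9b + 3c + d = -301/2
  64a + 16b + 4c + d = -345
Solving the system yields a = -5, b = -3/2, c = 1, d = -5.
So q(n) = -5n^3 - (3/2)n^2 + n - 5.
Check: q(3) = -301/2. ✓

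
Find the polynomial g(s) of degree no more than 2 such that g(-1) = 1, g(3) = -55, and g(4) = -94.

g(s) = -5s^2 - 4s + 2

Using the Lagrange interpolation formula with nodes -1, 3, 4:
  L_0(s) = (s - 3)(s - 4) / 20
  L_1(s) = (s + 1)(s - 4) / -4
  L_2(s) = (s + 1)(s - 3) / 5
Then g(s) = 1·L_0(s) - 55·L_1(s) - 94·L_2(s).
Expanding and collecting terms gives g(s) = -5s² - 4s + 2.
Check: g(-1) = 1. ✓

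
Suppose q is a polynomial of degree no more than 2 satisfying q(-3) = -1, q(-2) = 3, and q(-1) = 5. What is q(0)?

Using the Lagrange interpolation formula with nodes -3, -2, -1:
  L_0(x) = (x + 2)(x + 1) / 2
  L_1(x) = (x + 3)(x + 1) / -1
  L_2(x) = (x + 3)(x + 2) / 2
Then q(x) = -1·L_0(x) + 3·L_1(x) + 5·L_2(x).
Expanding and collecting terms gives q(x) = -x^2 - x + 5.
Evaluating at x = 0: q(0) = 5.

5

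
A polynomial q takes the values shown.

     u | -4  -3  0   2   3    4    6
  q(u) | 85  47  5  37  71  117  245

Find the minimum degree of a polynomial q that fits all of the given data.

2

Divided differences on the nodes -4, -3, 0, 2, 3, 4, 6:
  order 0: 85  47  5  37  71  117  245
  order 1: -38  -14  16  34  46  64
  order 2: 6  6  6  6  6
  order 3: 0  0  0  0
  order 4: 0  0  0
  order 5: 0  0
  order 6: 0
The order-2 divided differences are all 6 (nonzero) and every higher order vanishes, so the data lies on a polynomial of degree exactly 2.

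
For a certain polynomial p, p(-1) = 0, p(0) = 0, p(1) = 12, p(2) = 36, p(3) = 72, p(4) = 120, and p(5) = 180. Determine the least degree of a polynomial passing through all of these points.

2

Forward differences of the values at t = -1, 0, 1, 2, 3, 4, 5:
  p  : 0  0  12  36  72  120  180
  Δ  : 0  12  24  36  48  60
  Δ^2: 12  12  12  12  12
  Δ^3: 0  0  0  0
  Δ^4: 0  0  0
  Δ^5: 0  0
  Δ^6: 0
The second differences are constant (12) and nonzero, while all higher differences vanish, so the minimal degree is 2.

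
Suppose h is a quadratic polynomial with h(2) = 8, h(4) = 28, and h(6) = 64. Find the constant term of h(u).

Write h(u) = au^2 + bu + c. Substituting each data point gives a linear system:
  4a + 2b + c = 8
  16a + 4b + c = 28
  36a + 6b + c = 64
Solving the system yields a = 2, b = -2, c = 4.
So h(u) = 2u^2 - 2u + 4.
The constant term is 4.

4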